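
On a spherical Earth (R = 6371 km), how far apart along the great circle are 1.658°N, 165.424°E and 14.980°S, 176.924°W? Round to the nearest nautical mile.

Δλ = -176.924 − 165.424 = -342.348°; wrapped into (−180°, 180°]: 17.652°.
Δφ = -14.980 − 1.658 = -16.638°.
a = sin²(Δφ/2) + cos φ₁ · cos φ₂ · sin²(Δλ/2) = 0.043666.
c = 2·atan2(√a, √(1−a)) = 0.42103 rad → d = 6371·c ≈ 2682.39 km ≈ 1448.38 nmi.

1448 nmi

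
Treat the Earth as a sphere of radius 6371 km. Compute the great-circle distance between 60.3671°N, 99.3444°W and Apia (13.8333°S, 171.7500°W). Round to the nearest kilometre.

10407 km

Δλ = -171.7500 − -99.3444 = -72.4056°.
Δφ = -13.8333 − 60.3671 = -74.2004°.
a = sin²(Δφ/2) + cos φ₁ · cos φ₂ · sin²(Δλ/2) = 0.531352.
c = 2·atan2(√a, √(1−a)) = 1.63354 rad → d = 6371·c ≈ 10407.29 km.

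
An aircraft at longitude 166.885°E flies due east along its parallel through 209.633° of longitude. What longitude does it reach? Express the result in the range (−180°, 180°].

16.518°E

Start at +166.885°; shift +209.633° → +376.518°.
+376.518° lies outside (−180°, 180°]; subtract 360° → +16.518°.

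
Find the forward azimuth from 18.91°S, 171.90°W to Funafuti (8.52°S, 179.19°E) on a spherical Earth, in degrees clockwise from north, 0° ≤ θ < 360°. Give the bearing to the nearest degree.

Δλ = 179.19 − -171.90 = 351.09°; wrapped into (−180°, 180°]: -8.91°.
θ = atan2( sin Δλ · cos φ₂ , cos φ₁ · sin φ₂ − sin φ₁ · cos φ₂ · cos Δλ )
  = atan2(-0.15317, 0.17648) = -40.956° → normalised to [0°, 360°): 319.044°.

319°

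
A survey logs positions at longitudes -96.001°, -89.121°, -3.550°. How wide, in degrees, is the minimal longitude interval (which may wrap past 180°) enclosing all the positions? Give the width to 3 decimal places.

92.451°

Sort the longitudes: -96.001°, -89.121°, -3.550°.
Eastward gaps between consecutive values (wrapping around): 6.880°, 85.571°, 267.549°.
Largest gap = 267.549° ⇒ minimal covering band is its complement: 360° − 267.549° = 92.451°.
Band runs from -96.001° eastward to -3.550°.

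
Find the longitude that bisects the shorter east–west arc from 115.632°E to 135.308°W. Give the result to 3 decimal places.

170.162°E

Signed shortest Δλ from +115.632° to -135.308° is +109.060°.
Midpoint longitude = +115.632° + (+109.060°)/2 = +115.632° + 54.530° = +170.162°.
(The naïve average (+115.632 + -135.308)/2 = -9.838° is on the wrong side of the globe.)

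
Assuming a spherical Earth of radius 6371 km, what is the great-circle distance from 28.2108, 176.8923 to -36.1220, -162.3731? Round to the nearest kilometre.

Δλ = -162.3731 − 176.8923 = -339.2654°; wrapped into (−180°, 180°]: 20.7346°.
Δφ = -36.1220 − 28.2108 = -64.3328°.
a = sin²(Δφ/2) + cos φ₁ · cos φ₂ · sin²(Δλ/2) = 0.306480.
c = 2·atan2(√a, √(1−a)) = 1.17338 rad → d = 6371·c ≈ 7475.59 km.

7476 km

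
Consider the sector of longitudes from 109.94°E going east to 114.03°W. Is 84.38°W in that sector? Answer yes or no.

Band width going east from +109.94° to -114.03°: ((-114.03 − 109.94) mod 360) = 136.03°.
Offset of -84.38° east of the west edge: ((-84.38 − 109.94) mod 360) = 165.68°.
165.68° > 136.03° ⇒ outside.

No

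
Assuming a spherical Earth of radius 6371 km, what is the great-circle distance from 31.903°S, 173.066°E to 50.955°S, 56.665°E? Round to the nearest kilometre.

8902 km

Δλ = 56.665 − 173.066 = -116.401°.
Δφ = -50.955 − -31.903 = -19.052°.
a = sin²(Δφ/2) + cos φ₁ · cos φ₂ · sin²(Δλ/2) = 0.413671.
c = 2·atan2(√a, √(1−a)) = 1.39727 rad → d = 6371·c ≈ 8902.00 km.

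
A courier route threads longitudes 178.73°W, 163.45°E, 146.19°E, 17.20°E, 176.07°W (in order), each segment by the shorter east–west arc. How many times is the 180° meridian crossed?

2

Leg 1: -178.73° → +163.45°, shortest Δλ = -17.82° (west) — crosses 180°.
Leg 2: +163.45° → +146.19°, shortest Δλ = -17.26° (west) — does not cross 180°.
Leg 3: +146.19° → +17.20°, shortest Δλ = -128.99° (west) — does not cross 180°.
Leg 4: +17.20° → -176.07°, shortest Δλ = 166.73° (east) — crosses 180°.
Total crossings: 2.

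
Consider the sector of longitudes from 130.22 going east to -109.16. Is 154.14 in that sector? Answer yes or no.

Band width going east from +130.22° to -109.16°: ((-109.16 − 130.22) mod 360) = 120.62°.
Offset of +154.14° east of the west edge: ((154.14 − 130.22) mod 360) = 23.92°.
23.92° ≤ 120.62° ⇒ inside.

Yes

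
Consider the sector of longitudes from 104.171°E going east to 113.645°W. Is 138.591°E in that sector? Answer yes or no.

Yes

Band width going east from +104.171° to -113.645°: ((-113.645 − 104.171) mod 360) = 142.184°.
Offset of +138.591° east of the west edge: ((138.591 − 104.171) mod 360) = 34.420°.
34.420° ≤ 142.184° ⇒ inside.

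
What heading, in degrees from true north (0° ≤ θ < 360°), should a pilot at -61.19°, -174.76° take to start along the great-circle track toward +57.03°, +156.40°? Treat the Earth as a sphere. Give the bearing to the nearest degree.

Δλ = 156.40 − -174.76 = 331.16°; wrapped into (−180°, 180°]: -28.84°.
θ = atan2( sin Δλ · cos φ₂ , cos φ₁ · sin φ₂ − sin φ₁ · cos φ₂ · cos Δλ )
  = atan2(-0.26250, 0.82200) = -17.711° → normalised to [0°, 360°): 342.289°.

342°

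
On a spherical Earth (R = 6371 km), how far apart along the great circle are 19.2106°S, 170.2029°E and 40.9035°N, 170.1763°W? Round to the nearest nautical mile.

Δλ = -170.1763 − 170.2029 = -340.3792°; wrapped into (−180°, 180°]: 19.6208°.
Δφ = 40.9035 − -19.2106 = 60.1141°.
a = sin²(Δφ/2) + cos φ₁ · cos φ₂ · sin²(Δλ/2) = 0.271584.
c = 2·atan2(√a, √(1−a)) = 1.09637 rad → d = 6371·c ≈ 6984.94 km ≈ 3771.57 nmi.

3772 nmi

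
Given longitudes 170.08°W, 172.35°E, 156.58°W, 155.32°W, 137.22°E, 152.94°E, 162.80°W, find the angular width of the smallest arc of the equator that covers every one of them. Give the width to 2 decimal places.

67.46°

Sort the longitudes: -170.08°, -162.80°, -156.58°, -155.32°, +137.22°, +152.94°, +172.35°.
Eastward gaps between consecutive values (wrapping around): 7.28°, 6.22°, 1.26°, 292.54°, 15.72°, 19.41°, 17.57°.
Largest gap = 292.54° ⇒ minimal covering band is its complement: 360° − 292.54° = 67.46°.
Band runs from +137.22° eastward to -155.32°, crossing the antimeridian.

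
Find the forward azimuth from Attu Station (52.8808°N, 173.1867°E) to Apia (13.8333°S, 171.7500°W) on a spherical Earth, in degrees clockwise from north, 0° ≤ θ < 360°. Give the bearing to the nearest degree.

Δλ = -171.7500 − 173.1867 = -344.9367°; wrapped into (−180°, 180°]: 15.0633°.
θ = atan2( sin Δλ · cos φ₂ , cos φ₁ · sin φ₂ − sin φ₁ · cos φ₂ · cos Δλ )
  = atan2(0.25235, -0.89194) = 164.203° → normalised to [0°, 360°): 164.203°.

164°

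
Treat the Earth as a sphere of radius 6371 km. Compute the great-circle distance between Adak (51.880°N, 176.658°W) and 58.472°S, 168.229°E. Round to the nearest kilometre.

Δλ = 168.229 − -176.658 = 344.887°; wrapped into (−180°, 180°]: -15.113°.
Δφ = -58.472 − 51.880 = -110.352°.
a = sin²(Δφ/2) + cos φ₁ · cos φ₂ · sin²(Δλ/2) = 0.679476.
c = 2·atan2(√a, √(1−a)) = 1.93794 rad → d = 6371·c ≈ 12346.62 km.

12347 km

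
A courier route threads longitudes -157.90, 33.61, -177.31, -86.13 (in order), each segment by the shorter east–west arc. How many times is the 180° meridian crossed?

2

Leg 1: -157.90° → +33.61°, shortest Δλ = -168.49° (west) — crosses 180°.
Leg 2: +33.61° → -177.31°, shortest Δλ = 149.08° (east) — crosses 180°.
Leg 3: -177.31° → -86.13°, shortest Δλ = 91.18° (east) — does not cross 180°.
Total crossings: 2.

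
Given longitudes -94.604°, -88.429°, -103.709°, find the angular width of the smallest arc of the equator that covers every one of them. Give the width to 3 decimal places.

Sort the longitudes: -103.709°, -94.604°, -88.429°.
Eastward gaps between consecutive values (wrapping around): 9.105°, 6.175°, 344.720°.
Largest gap = 344.720° ⇒ minimal covering band is its complement: 360° − 344.720° = 15.280°.
Band runs from -103.709° eastward to -88.429°.

15.280°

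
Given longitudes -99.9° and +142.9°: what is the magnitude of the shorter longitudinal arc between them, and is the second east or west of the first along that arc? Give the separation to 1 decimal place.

Raw difference: 142.9 − -99.9 = 242.8°.
Normalise into (−180°, 180°]: 242.8° − 360° = -117.2°.
Negative ⇒ the second point lies to the west; separation 117.2°.

117.2° west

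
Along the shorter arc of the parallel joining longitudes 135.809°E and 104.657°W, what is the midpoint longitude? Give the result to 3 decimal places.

Signed shortest Δλ from +135.809° to -104.657° is +119.534°.
Midpoint longitude = +135.809° + (+119.534°)/2 = +135.809° + 59.767° = +195.576°.
Normalise into (−180°, 180°]: -164.424°.
(The naïve average (+135.809 + -104.657)/2 = 15.576° is on the wrong side of the globe.)

164.424°W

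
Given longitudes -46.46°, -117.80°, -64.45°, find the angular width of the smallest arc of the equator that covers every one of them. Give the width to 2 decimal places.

71.34°

Sort the longitudes: -117.80°, -64.45°, -46.46°.
Eastward gaps between consecutive values (wrapping around): 53.35°, 17.99°, 288.66°.
Largest gap = 288.66° ⇒ minimal covering band is its complement: 360° − 288.66° = 71.34°.
Band runs from -117.80° eastward to -46.46°.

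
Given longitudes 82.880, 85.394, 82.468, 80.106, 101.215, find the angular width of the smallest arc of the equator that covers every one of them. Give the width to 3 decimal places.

21.109°

Sort the longitudes: +80.106°, +82.468°, +82.880°, +85.394°, +101.215°.
Eastward gaps between consecutive values (wrapping around): 2.362°, 0.412°, 2.514°, 15.821°, 338.891°.
Largest gap = 338.891° ⇒ minimal covering band is its complement: 360° − 338.891° = 21.109°.
Band runs from +80.106° eastward to +101.215°.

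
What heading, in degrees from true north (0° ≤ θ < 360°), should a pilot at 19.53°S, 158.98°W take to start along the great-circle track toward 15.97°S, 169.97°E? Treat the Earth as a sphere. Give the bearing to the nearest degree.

Δλ = 169.97 − -158.98 = 328.95°; wrapped into (−180°, 180°]: -31.05°.
θ = atan2( sin Δλ · cos φ₂ , cos φ₁ · sin φ₂ − sin φ₁ · cos φ₂ · cos Δλ )
  = atan2(-0.49588, 0.01604) = -88.147° → normalised to [0°, 360°): 271.853°.

272°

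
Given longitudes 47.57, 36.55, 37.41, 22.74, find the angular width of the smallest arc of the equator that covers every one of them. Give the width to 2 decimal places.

Sort the longitudes: +22.74°, +36.55°, +37.41°, +47.57°.
Eastward gaps between consecutive values (wrapping around): 13.81°, 0.86°, 10.16°, 335.17°.
Largest gap = 335.17° ⇒ minimal covering band is its complement: 360° − 335.17° = 24.83°.
Band runs from +22.74° eastward to +47.57°.

24.83°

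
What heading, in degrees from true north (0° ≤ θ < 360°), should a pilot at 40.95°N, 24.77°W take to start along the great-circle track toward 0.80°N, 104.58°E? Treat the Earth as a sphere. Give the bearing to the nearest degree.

61°

Δλ = 104.58 − -24.77 = 129.35°.
θ = atan2( sin Δλ · cos φ₂ , cos φ₁ · sin φ₂ − sin φ₁ · cos φ₂ · cos Δλ )
  = atan2(0.77321, 0.42607) = 61.144° → normalised to [0°, 360°): 61.144°.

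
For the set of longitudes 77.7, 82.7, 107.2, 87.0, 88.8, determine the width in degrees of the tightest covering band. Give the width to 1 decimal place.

Sort the longitudes: +77.7°, +82.7°, +87.0°, +88.8°, +107.2°.
Eastward gaps between consecutive values (wrapping around): 5.0°, 4.3°, 1.8°, 18.4°, 330.5°.
Largest gap = 330.5° ⇒ minimal covering band is its complement: 360° − 330.5° = 29.5°.
Band runs from +77.7° eastward to +107.2°.

29.5°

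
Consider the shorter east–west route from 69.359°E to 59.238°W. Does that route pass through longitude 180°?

No

Signed shortest Δλ = ((-59.238 − 69.359 + 180) mod 360) − 180 = -128.597°.
Going west by 128.597° from +69.359° reaches -59.238° without touching 180°.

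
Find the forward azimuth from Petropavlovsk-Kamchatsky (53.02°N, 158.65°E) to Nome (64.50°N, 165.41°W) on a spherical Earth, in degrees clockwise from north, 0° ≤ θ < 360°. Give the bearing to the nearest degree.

Δλ = -165.41 − 158.65 = -324.06°; wrapped into (−180°, 180°]: 35.94°.
θ = atan2( sin Δλ · cos φ₂ , cos φ₁ · sin φ₂ − sin φ₁ · cos φ₂ · cos Δλ )
  = atan2(0.25268, 0.26450) = 43.692° → normalised to [0°, 360°): 43.692°.

44°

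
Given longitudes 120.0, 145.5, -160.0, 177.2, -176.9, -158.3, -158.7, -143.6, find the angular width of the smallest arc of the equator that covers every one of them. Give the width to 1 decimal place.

Sort the longitudes: -176.9°, -160.0°, -158.7°, -158.3°, -143.6°, +120.0°, +145.5°, +177.2°.
Eastward gaps between consecutive values (wrapping around): 16.9°, 1.3°, 0.4°, 14.7°, 263.6°, 25.5°, 31.7°, 5.9°.
Largest gap = 263.6° ⇒ minimal covering band is its complement: 360° − 263.6° = 96.4°.
Band runs from +120.0° eastward to -143.6°, crossing the antimeridian.

96.4°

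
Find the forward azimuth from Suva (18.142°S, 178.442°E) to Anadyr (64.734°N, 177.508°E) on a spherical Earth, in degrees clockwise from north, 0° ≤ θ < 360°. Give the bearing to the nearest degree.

0°

Δλ = 177.508 − 178.442 = -0.934°.
θ = atan2( sin Δλ · cos φ₂ , cos φ₁ · sin φ₂ − sin φ₁ · cos φ₂ · cos Δλ )
  = atan2(-0.00696, 0.99226) = -0.402° → normalised to [0°, 360°): 359.598°.
To the nearest degree that is 360°, which in [0°, 360°) is written 0°.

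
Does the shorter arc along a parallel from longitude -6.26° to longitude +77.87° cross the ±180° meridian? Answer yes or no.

Signed shortest Δλ = ((77.87 − -6.26 + 180) mod 360) − 180 = 84.13°.
Going east by 84.13° from -6.26° reaches +77.87° without touching 180°.

No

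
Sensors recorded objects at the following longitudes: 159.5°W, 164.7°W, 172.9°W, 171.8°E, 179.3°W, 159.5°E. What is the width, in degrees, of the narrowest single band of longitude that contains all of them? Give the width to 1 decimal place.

Sort the longitudes: -179.3°, -172.9°, -164.7°, -159.5°, +159.5°, +171.8°.
Eastward gaps between consecutive values (wrapping around): 6.4°, 8.2°, 5.2°, 319.0°, 12.3°, 8.9°.
Largest gap = 319.0° ⇒ minimal covering band is its complement: 360° − 319.0° = 41.0°.
Band runs from +159.5° eastward to -159.5°, crossing the antimeridian.

41.0°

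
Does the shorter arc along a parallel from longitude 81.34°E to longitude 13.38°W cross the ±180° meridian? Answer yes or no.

No

Signed shortest Δλ = ((-13.38 − 81.34 + 180) mod 360) − 180 = -94.72°.
Going west by 94.72° from +81.34° reaches -13.38° without touching 180°.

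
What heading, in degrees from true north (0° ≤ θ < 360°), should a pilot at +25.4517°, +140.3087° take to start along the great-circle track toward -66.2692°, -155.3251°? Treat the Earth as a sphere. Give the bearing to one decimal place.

Δλ = -155.3251 − 140.3087 = -295.6338°; wrapped into (−180°, 180°]: 64.3662°.
θ = atan2( sin Δλ · cos φ₂ , cos φ₁ · sin φ₂ − sin φ₁ · cos φ₂ · cos Δλ )
  = atan2(0.36283, -0.90142) = 158.075° → normalised to [0°, 360°): 158.075°.

158.1°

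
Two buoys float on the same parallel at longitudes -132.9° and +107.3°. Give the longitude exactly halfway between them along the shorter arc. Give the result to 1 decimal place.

+167.2°

Signed shortest Δλ from -132.9° to +107.3° is -119.8°.
Midpoint longitude = -132.9° + (-119.8°)/2 = -132.9° − 59.9° = -192.8°.
Normalise into (−180°, 180°]: +167.2°.
(The naïve average (-132.9 + +107.3)/2 = -12.8° is on the wrong side of the globe.)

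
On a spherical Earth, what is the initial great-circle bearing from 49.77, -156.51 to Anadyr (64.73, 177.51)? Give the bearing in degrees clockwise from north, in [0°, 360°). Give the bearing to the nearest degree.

Δλ = 177.51 − -156.51 = 334.02°; wrapped into (−180°, 180°]: -25.98°.
θ = atan2( sin Δλ · cos φ₂ , cos φ₁ · sin φ₂ − sin φ₁ · cos φ₂ · cos Δλ )
  = atan2(-0.18700, 0.29108) = -32.718° → normalised to [0°, 360°): 327.282°.

327°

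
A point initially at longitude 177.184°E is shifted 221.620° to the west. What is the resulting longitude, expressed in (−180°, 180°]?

44.436°W

Start at +177.184°; shift −221.620° → -44.436°.
-44.436° already lies in (−180°, 180°].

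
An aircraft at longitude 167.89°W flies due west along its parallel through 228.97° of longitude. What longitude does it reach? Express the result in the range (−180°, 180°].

Start at -167.89°; shift −228.97° → -396.86°.
-396.86° lies outside (−180°, 180°]; add 360° → -36.86°.

36.86°W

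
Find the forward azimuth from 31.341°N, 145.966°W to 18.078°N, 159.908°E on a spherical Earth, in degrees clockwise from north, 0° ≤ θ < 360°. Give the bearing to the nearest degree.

268°

Δλ = 159.908 − -145.966 = 305.874°; wrapped into (−180°, 180°]: -54.126°.
θ = atan2( sin Δλ · cos φ₂ , cos φ₁ · sin φ₂ − sin φ₁ · cos φ₂ · cos Δλ )
  = atan2(-0.77031, -0.02472) = -91.838° → normalised to [0°, 360°): 268.162°.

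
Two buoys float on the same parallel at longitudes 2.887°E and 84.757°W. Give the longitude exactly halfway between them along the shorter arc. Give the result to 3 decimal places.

40.935°W

Signed shortest Δλ from +2.887° to -84.757° is -87.644°.
Midpoint longitude = +2.887° + (-87.644°)/2 = +2.887° − 43.822° = -40.935°.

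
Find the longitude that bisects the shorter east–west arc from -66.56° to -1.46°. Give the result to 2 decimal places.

-34.01°

Signed shortest Δλ from -66.56° to -1.46° is +65.10°.
Midpoint longitude = -66.56° + (+65.10°)/2 = -66.56° + 32.55° = -34.01°.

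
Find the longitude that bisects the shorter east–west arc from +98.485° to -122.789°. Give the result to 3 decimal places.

Signed shortest Δλ from +98.485° to -122.789° is +138.726°.
Midpoint longitude = +98.485° + (+138.726°)/2 = +98.485° + 69.363° = +167.848°.
(The naïve average (+98.485 + -122.789)/2 = -12.152° is on the wrong side of the globe.)

+167.848°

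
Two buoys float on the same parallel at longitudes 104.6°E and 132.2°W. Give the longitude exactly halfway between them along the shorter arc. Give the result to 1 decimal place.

166.2°E

Signed shortest Δλ from +104.6° to -132.2° is +123.2°.
Midpoint longitude = +104.6° + (+123.2°)/2 = +104.6° + 61.6° = +166.2°.
(The naïve average (+104.6 + -132.2)/2 = -13.8° is on the wrong side of the globe.)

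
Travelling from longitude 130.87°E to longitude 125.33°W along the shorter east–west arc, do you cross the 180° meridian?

Yes

Naïve |-125.33 − 130.87| = 256.2° > 180°, so the shorter arc goes the other way round — across 180°.
Signed shortest Δλ = ((-125.33 − 130.87 + 180) mod 360) − 180 = 103.8°.
Going east by 103.8° from +130.87° passes through 180° before reaching -125.33°.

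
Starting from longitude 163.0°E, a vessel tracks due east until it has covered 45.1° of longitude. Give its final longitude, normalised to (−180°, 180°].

151.9°W

Start at +163.0°; shift +45.1° → +208.1°.
+208.1° lies outside (−180°, 180°]; subtract 360° → -151.9°.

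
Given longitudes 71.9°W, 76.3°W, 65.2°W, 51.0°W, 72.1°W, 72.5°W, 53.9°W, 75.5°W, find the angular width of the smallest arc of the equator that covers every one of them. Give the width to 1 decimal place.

Sort the longitudes: -76.3°, -75.5°, -72.5°, -72.1°, -71.9°, -65.2°, -53.9°, -51.0°.
Eastward gaps between consecutive values (wrapping around): 0.8°, 3.0°, 0.4°, 0.2°, 6.7°, 11.3°, 2.9°, 334.7°.
Largest gap = 334.7° ⇒ minimal covering band is its complement: 360° − 334.7° = 25.3°.
Band runs from -76.3° eastward to -51.0°.

25.3°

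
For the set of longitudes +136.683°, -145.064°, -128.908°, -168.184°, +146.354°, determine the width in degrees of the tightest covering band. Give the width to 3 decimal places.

94.409°

Sort the longitudes: -168.184°, -145.064°, -128.908°, +136.683°, +146.354°.
Eastward gaps between consecutive values (wrapping around): 23.120°, 16.156°, 265.591°, 9.671°, 45.462°.
Largest gap = 265.591° ⇒ minimal covering band is its complement: 360° − 265.591° = 94.409°.
Band runs from +136.683° eastward to -128.908°, crossing the antimeridian.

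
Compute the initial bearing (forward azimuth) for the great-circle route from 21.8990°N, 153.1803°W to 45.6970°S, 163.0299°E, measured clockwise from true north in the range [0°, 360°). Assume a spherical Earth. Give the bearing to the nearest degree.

210°

Δλ = 163.0299 − -153.1803 = 316.2102°; wrapped into (−180°, 180°]: -43.7898°.
θ = atan2( sin Δλ · cos φ₂ , cos φ₁ · sin φ₂ − sin φ₁ · cos φ₂ · cos Δλ )
  = atan2(-0.48334, -0.85207) = -150.436° → normalised to [0°, 360°): 209.564°.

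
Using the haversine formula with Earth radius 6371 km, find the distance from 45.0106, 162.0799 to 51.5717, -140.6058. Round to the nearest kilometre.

Δλ = -140.6058 − 162.0799 = -302.6857°; wrapped into (−180°, 180°]: 57.3143°.
Δφ = 51.5717 − 45.0106 = 6.5611°.
a = sin²(Δφ/2) + cos φ₁ · cos φ₂ · sin²(Δλ/2) = 0.104332.
c = 2·atan2(√a, √(1−a)) = 0.65781 rad → d = 6371·c ≈ 4190.89 km.

4191 km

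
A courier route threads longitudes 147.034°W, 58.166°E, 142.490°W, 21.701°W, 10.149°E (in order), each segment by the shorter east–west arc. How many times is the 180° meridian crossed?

Leg 1: -147.034° → +58.166°, shortest Δλ = -154.8° (west) — crosses 180°.
Leg 2: +58.166° → -142.490°, shortest Δλ = 159.344° (east) — crosses 180°.
Leg 3: -142.490° → -21.701°, shortest Δλ = 120.789° (east) — does not cross 180°.
Leg 4: -21.701° → +10.149°, shortest Δλ = 31.85° (east) — does not cross 180°.
Total crossings: 2.

2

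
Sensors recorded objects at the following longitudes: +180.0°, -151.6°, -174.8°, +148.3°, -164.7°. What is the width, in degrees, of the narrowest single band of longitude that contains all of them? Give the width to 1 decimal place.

60.1°

Sort the longitudes: -174.8°, -164.7°, -151.6°, +148.3°, +180.0°.
Eastward gaps between consecutive values (wrapping around): 10.1°, 13.1°, 299.9°, 31.7°, 5.2°.
Largest gap = 299.9° ⇒ minimal covering band is its complement: 360° − 299.9° = 60.1°.
Band runs from +148.3° eastward to -151.6°, crossing the antimeridian.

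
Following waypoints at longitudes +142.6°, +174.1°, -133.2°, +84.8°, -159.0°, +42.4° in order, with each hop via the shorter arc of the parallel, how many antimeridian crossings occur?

Leg 1: +142.6° → +174.1°, shortest Δλ = 31.5° (east) — does not cross 180°.
Leg 2: +174.1° → -133.2°, shortest Δλ = 52.7° (east) — crosses 180°.
Leg 3: -133.2° → +84.8°, shortest Δλ = -142.0° (west) — crosses 180°.
Leg 4: +84.8° → -159.0°, shortest Δλ = 116.2° (east) — crosses 180°.
Leg 5: -159.0° → +42.4°, shortest Δλ = -158.6° (west) — crosses 180°.
Total crossings: 4.

4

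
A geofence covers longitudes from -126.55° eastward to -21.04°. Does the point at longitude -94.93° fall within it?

Yes

Band width going east from -126.55° to -21.04°: ((-21.04 − -126.55) mod 360) = 105.51°.
Offset of -94.93° east of the west edge: ((-94.93 − -126.55) mod 360) = 31.62°.
31.62° ≤ 105.51° ⇒ inside.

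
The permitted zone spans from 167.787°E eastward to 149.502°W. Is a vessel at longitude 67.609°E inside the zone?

No

Band width going east from +167.787° to -149.502°: ((-149.502 − 167.787) mod 360) = 42.711°.
Offset of +67.609° east of the west edge: ((67.609 − 167.787) mod 360) = 259.822°.
259.822° > 42.711° ⇒ outside.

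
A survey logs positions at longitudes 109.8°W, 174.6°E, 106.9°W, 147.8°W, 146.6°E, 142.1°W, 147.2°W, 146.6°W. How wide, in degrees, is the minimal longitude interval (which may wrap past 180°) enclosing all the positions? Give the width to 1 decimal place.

106.5°

Sort the longitudes: -147.8°, -147.2°, -146.6°, -142.1°, -109.8°, -106.9°, +146.6°, +174.6°.
Eastward gaps between consecutive values (wrapping around): 0.6°, 0.6°, 4.5°, 32.3°, 2.9°, 253.5°, 28.0°, 37.6°.
Largest gap = 253.5° ⇒ minimal covering band is its complement: 360° − 253.5° = 106.5°.
Band runs from +146.6° eastward to -106.9°, crossing the antimeridian.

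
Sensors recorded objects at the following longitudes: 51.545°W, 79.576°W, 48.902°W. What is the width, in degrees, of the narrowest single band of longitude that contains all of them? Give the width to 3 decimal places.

30.674°

Sort the longitudes: -79.576°, -51.545°, -48.902°.
Eastward gaps between consecutive values (wrapping around): 28.031°, 2.643°, 329.326°.
Largest gap = 329.326° ⇒ minimal covering band is its complement: 360° − 329.326° = 30.674°.
Band runs from -79.576° eastward to -48.902°.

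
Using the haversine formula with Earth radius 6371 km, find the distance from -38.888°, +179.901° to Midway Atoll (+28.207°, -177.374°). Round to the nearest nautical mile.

Δλ = -177.374 − 179.901 = -357.275°; wrapped into (−180°, 180°]: 2.725°.
Δφ = 28.207 − -38.888 = 67.095°.
a = sin²(Δφ/2) + cos φ₁ · cos φ₂ · sin²(Δλ/2) = 0.305786.
c = 2·atan2(√a, √(1−a)) = 1.17187 rad → d = 6371·c ≈ 7465.99 km ≈ 4031.31 nmi.

4031 nmi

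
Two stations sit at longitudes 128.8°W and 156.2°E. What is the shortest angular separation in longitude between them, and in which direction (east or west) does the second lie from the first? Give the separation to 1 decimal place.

75.0° west

Raw difference: 156.2 − -128.8 = 285.0°.
Normalise into (−180°, 180°]: 285.0° − 360° = -75.0°.
Negative ⇒ the second point lies to the west; separation 75.0°.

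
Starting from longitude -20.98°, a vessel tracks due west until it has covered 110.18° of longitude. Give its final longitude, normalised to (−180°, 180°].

-131.16°

Start at -20.98°; shift −110.18° → -131.16°.
-131.16° already lies in (−180°, 180°].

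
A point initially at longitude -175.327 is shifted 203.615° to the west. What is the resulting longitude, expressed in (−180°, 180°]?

Start at -175.327°; shift −203.615° → -378.942°.
-378.942° lies outside (−180°, 180°]; add 360° → -18.942°.

-18.942°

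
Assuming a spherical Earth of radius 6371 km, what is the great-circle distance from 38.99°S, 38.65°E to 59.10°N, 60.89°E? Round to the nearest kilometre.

11099 km

Δλ = 60.89 − 38.65 = 22.24°.
Δφ = 59.10 − -38.99 = 98.09°.
a = sin²(Δφ/2) + cos φ₁ · cos φ₂ · sin²(Δλ/2) = 0.585211.
c = 2·atan2(√a, √(1−a)) = 1.74206 rad → d = 6371·c ≈ 11098.63 km.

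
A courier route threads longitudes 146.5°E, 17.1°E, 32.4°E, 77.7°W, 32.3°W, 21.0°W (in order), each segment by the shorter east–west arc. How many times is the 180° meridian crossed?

0

Leg 1: +146.5° → +17.1°, shortest Δλ = -129.4° (west) — does not cross 180°.
Leg 2: +17.1° → +32.4°, shortest Δλ = 15.3° (east) — does not cross 180°.
Leg 3: +32.4° → -77.7°, shortest Δλ = -110.1° (west) — does not cross 180°.
Leg 4: -77.7° → -32.3°, shortest Δλ = 45.4° (east) — does not cross 180°.
Leg 5: -32.3° → -21.0°, shortest Δλ = 11.3° (east) — does not cross 180°.
Total crossings: 0.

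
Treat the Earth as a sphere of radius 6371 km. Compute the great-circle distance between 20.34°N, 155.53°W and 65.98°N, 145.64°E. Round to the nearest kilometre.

Δλ = 145.64 − -155.53 = 301.17°; wrapped into (−180°, 180°]: -58.83°.
Δφ = 65.98 − 20.34 = 45.64°.
a = sin²(Δφ/2) + cos φ₁ · cos φ₂ · sin²(Δλ/2) = 0.242482.
c = 2·atan2(√a, √(1−a)) = 1.02975 rad → d = 6371·c ≈ 6560.51 km.

6561 km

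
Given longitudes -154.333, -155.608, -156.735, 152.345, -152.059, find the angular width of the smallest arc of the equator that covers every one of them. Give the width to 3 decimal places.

55.596°

Sort the longitudes: -156.735°, -155.608°, -154.333°, -152.059°, +152.345°.
Eastward gaps between consecutive values (wrapping around): 1.127°, 1.275°, 2.274°, 304.404°, 50.920°.
Largest gap = 304.404° ⇒ minimal covering band is its complement: 360° − 304.404° = 55.596°.
Band runs from +152.345° eastward to -152.059°, crossing the antimeridian.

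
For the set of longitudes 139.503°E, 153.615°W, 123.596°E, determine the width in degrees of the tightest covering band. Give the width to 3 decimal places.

82.789°

Sort the longitudes: -153.615°, +123.596°, +139.503°.
Eastward gaps between consecutive values (wrapping around): 277.211°, 15.907°, 66.882°.
Largest gap = 277.211° ⇒ minimal covering band is its complement: 360° − 277.211° = 82.789°.
Band runs from +123.596° eastward to -153.615°, crossing the antimeridian.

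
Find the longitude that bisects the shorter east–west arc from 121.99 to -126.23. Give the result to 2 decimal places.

+177.88°

Signed shortest Δλ from +121.99° to -126.23° is +111.78°.
Midpoint longitude = +121.99° + (+111.78°)/2 = +121.99° + 55.89° = +177.88°.
(The naïve average (+121.99 + -126.23)/2 = -2.12° is on the wrong side of the globe.)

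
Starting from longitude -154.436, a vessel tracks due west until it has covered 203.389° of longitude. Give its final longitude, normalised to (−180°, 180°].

+2.175°

Start at -154.436°; shift −203.389° → -357.825°.
-357.825° lies outside (−180°, 180°]; add 360° → +2.175°.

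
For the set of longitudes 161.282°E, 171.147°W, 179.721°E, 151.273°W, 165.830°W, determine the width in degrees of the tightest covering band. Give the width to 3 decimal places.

47.445°

Sort the longitudes: -171.147°, -165.830°, -151.273°, +161.282°, +179.721°.
Eastward gaps between consecutive values (wrapping around): 5.317°, 14.557°, 312.555°, 18.439°, 9.132°.
Largest gap = 312.555° ⇒ minimal covering band is its complement: 360° − 312.555° = 47.445°.
Band runs from +161.282° eastward to -151.273°, crossing the antimeridian.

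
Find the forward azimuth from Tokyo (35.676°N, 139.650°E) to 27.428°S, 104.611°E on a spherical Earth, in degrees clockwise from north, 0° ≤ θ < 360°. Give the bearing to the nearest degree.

Δλ = 104.611 − 139.650 = -35.039°.
θ = atan2( sin Δλ · cos φ₂ , cos φ₁ · sin φ₂ − sin φ₁ · cos φ₂ · cos Δλ )
  = atan2(-0.50960, -0.79801) = -147.438° → normalised to [0°, 360°): 212.562°.

213°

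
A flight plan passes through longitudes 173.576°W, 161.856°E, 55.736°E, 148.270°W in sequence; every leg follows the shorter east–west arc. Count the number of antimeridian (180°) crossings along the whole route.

2

Leg 1: -173.576° → +161.856°, shortest Δλ = -24.568° (west) — crosses 180°.
Leg 2: +161.856° → +55.736°, shortest Δλ = -106.12° (west) — does not cross 180°.
Leg 3: +55.736° → -148.270°, shortest Δλ = 155.994° (east) — crosses 180°.
Total crossings: 2.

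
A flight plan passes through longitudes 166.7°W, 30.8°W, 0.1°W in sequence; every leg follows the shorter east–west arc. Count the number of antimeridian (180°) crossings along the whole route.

0

Leg 1: -166.7° → -30.8°, shortest Δλ = 135.9° (east) — does not cross 180°.
Leg 2: -30.8° → -0.1°, shortest Δλ = 30.7° (east) — does not cross 180°.
Total crossings: 0.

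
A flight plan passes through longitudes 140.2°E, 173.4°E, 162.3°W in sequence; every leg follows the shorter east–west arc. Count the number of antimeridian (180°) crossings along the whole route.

1

Leg 1: +140.2° → +173.4°, shortest Δλ = 33.2° (east) — does not cross 180°.
Leg 2: +173.4° → -162.3°, shortest Δλ = 24.3° (east) — crosses 180°.
Total crossings: 1.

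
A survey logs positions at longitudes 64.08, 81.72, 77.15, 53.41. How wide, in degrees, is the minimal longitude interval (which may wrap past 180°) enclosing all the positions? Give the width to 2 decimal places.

Sort the longitudes: +53.41°, +64.08°, +77.15°, +81.72°.
Eastward gaps between consecutive values (wrapping around): 10.67°, 13.07°, 4.57°, 331.69°.
Largest gap = 331.69° ⇒ minimal covering band is its complement: 360° − 331.69° = 28.31°.
Band runs from +53.41° eastward to +81.72°.

28.31°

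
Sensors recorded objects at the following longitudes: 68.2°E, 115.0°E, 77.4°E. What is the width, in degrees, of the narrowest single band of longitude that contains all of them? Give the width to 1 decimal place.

46.8°

Sort the longitudes: +68.2°, +77.4°, +115.0°.
Eastward gaps between consecutive values (wrapping around): 9.2°, 37.6°, 313.2°.
Largest gap = 313.2° ⇒ minimal covering band is its complement: 360° − 313.2° = 46.8°.
Band runs from +68.2° eastward to +115.0°.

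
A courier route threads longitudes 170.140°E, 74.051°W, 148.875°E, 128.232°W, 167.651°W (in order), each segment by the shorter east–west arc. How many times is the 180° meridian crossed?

Leg 1: +170.140° → -74.051°, shortest Δλ = 115.809° (east) — crosses 180°.
Leg 2: -74.051° → +148.875°, shortest Δλ = -137.074° (west) — crosses 180°.
Leg 3: +148.875° → -128.232°, shortest Δλ = 82.893° (east) — crosses 180°.
Leg 4: -128.232° → -167.651°, shortest Δλ = -39.419° (west) — does not cross 180°.
Total crossings: 3.

3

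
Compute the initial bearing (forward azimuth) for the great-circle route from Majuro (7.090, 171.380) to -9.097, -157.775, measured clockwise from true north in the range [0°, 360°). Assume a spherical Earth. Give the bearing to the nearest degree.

Δλ = -157.775 − 171.380 = -329.155°; wrapped into (−180°, 180°]: 30.845°.
θ = atan2( sin Δλ · cos φ₂ , cos φ₁ · sin φ₂ − sin φ₁ · cos φ₂ · cos Δλ )
  = atan2(0.50627, -0.26153) = 117.321° → normalised to [0°, 360°): 117.321°.

117°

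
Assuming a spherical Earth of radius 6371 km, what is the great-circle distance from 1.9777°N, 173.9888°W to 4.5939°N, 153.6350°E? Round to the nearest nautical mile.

1947 nmi

Δλ = 153.6350 − -173.9888 = 327.6238°; wrapped into (−180°, 180°]: -32.3762°.
Δφ = 4.5939 − 1.9777 = 2.6162°.
a = sin²(Δφ/2) + cos φ₁ · cos φ₂ · sin²(Δλ/2) = 0.077950.
c = 2·atan2(√a, √(1−a)) = 0.56591 rad → d = 6371·c ≈ 3605.43 km ≈ 1946.77 nmi.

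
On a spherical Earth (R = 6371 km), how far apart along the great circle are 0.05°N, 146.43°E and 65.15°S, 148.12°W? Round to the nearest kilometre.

8895 km

Δλ = -148.12 − 146.43 = -294.55°; wrapped into (−180°, 180°]: 65.45°.
Δφ = -65.15 − 0.05 = -65.20°.
a = sin²(Δφ/2) + cos φ₁ · cos φ₂ · sin²(Δλ/2) = 0.413093.
c = 2·atan2(√a, √(1−a)) = 1.39609 rad → d = 6371·c ≈ 8894.52 km.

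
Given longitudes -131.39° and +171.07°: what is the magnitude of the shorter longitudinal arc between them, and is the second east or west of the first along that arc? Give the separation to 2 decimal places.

57.54° west

Raw difference: 171.07 − -131.39 = 302.46°.
Normalise into (−180°, 180°]: 302.46° − 360° = -57.54°.
Negative ⇒ the second point lies to the west; separation 57.54°.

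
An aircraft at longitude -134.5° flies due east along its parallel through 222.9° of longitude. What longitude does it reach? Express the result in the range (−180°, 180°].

+88.4°

Start at -134.5°; shift +222.9° → +88.4°.
+88.4° already lies in (−180°, 180°].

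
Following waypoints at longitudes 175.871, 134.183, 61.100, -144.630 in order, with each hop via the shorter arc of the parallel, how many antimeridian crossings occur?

Leg 1: +175.871° → +134.183°, shortest Δλ = -41.688° (west) — does not cross 180°.
Leg 2: +134.183° → +61.100°, shortest Δλ = -73.083° (west) — does not cross 180°.
Leg 3: +61.100° → -144.630°, shortest Δλ = 154.27° (east) — crosses 180°.
Total crossings: 1.

1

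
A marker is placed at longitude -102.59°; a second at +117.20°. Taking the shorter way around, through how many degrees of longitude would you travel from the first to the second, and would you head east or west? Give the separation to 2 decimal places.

140.21° west

Raw difference: 117.20 − -102.59 = 219.79°.
Normalise into (−180°, 180°]: 219.79° − 360° = -140.21°.
Negative ⇒ the second point lies to the west; separation 140.21°.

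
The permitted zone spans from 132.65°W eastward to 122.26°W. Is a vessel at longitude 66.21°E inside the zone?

Band width going east from -132.65° to -122.26°: ((-122.26 − -132.65) mod 360) = 10.39°.
Offset of +66.21° east of the west edge: ((66.21 − -132.65) mod 360) = 198.86°.
198.86° > 10.39° ⇒ outside.

No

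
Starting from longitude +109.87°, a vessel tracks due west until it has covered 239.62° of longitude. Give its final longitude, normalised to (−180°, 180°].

Start at +109.87°; shift −239.62° → -129.75°.
-129.75° already lies in (−180°, 180°].

-129.75°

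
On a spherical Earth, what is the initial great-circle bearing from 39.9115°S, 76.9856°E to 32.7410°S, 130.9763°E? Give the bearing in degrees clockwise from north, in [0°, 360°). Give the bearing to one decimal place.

Δλ = 130.9763 − 76.9856 = 53.9907°.
θ = atan2( sin Δλ · cos φ₂ , cos φ₁ · sin φ₂ − sin φ₁ · cos φ₂ · cos Δλ )
  = atan2(0.68040, -0.09757) = 98.160° → normalised to [0°, 360°): 98.160°.

98.2°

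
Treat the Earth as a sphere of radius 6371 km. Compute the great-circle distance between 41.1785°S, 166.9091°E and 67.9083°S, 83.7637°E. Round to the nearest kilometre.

Δλ = 83.7637 − 166.9091 = -83.1454°.
Δφ = -67.9083 − -41.1785 = -26.7298°.
a = sin²(Δφ/2) + cos φ₁ · cos φ₂ · sin²(Δλ/2) = 0.178073.
c = 2·atan2(√a, √(1−a)) = 0.87127 rad → d = 6371·c ≈ 5550.88 km.

5551 km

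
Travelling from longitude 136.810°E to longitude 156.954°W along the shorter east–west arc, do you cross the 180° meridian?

Yes

Naïve |-156.954 − 136.810| = 293.764° > 180°, so the shorter arc goes the other way round — across 180°.
Signed shortest Δλ = ((-156.954 − 136.810 + 180) mod 360) − 180 = 66.236°.
Going east by 66.236° from +136.810° passes through 180° before reaching -156.954°.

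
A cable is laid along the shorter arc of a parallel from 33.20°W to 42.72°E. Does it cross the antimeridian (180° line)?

No

Signed shortest Δλ = ((42.72 − -33.20 + 180) mod 360) − 180 = 75.92°.
Going east by 75.92° from -33.20° reaches +42.72° without touching 180°.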